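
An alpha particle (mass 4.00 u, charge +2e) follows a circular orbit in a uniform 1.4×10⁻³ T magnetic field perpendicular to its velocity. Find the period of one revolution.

The cyclotron period depends only on m, q, B: T = 2πm/(|q|B).
T = 2π(6.644×10⁻²⁷)/((3.204×10⁻¹⁹)(1.4×10⁻³)) ≈ 9.3×10⁻⁵ s.

T ≈ 9.3×10⁻⁵ s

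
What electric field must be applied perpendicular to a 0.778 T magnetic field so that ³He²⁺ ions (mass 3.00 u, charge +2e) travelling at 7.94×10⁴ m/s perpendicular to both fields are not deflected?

E = 6.18×10⁴ V/m

For straight-line motion qE = qvB, so E = vB.
E = 7.94×10⁴ × 0.778 = 6.18×10⁴ V/m.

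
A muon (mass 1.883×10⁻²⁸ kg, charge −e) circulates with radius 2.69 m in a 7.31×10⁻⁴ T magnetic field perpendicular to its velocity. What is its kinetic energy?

v = |q|Br/m, then KE = ½mv² = (qBr)²/(2m).
v = (1.602×10⁻¹⁹)(7.31×10⁻⁴)(2.69)/1.883×10⁻²⁸ ≈ 1.673×10⁶ m/s.
KE = ½(1.883×10⁻²⁸)(1.673×10⁶)² ≈ 2.64×10⁻¹⁶ J.

KE ≈ 2.64×10⁻¹⁶ J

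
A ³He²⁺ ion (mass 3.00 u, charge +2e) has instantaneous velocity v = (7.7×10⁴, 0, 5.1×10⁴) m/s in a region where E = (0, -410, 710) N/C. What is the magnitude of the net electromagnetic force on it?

Only an electric field acts, so F = qE = (3.204×10⁻¹⁹ C)·(0, -410, 710) = (0, -1.31×10⁻¹⁶, 2.27×10⁻¹⁶) N.
|F| = 2.63×10⁻¹⁶ N.

|F| ≈ 2.63×10⁻¹⁶ N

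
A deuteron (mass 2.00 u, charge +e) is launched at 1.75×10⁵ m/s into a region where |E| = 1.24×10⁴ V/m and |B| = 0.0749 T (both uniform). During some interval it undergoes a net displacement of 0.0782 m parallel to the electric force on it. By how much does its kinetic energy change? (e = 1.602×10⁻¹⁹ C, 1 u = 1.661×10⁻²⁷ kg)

ΔKE ≈ 1.55×10⁻¹⁶ J

The magnetic force is always ⟂ v and does no work; only the electric force changes KE.
ΔKE = F_E · d = |q|E d = (1.602×10⁻¹⁹)(1.24×10⁴)(0.0782) ≈ 1.55×10⁻¹⁶ J.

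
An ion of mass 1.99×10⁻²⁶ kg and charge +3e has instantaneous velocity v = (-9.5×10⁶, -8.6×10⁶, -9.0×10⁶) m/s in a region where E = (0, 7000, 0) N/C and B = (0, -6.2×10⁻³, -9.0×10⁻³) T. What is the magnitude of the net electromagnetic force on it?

|F| ≈ 4.83×10⁻¹⁴ N

v×B = (2.16×10⁴, -8.55×10⁴, 5.89×10⁴) N/C.
E + v×B = (2.16×10⁴, -7.85×10⁴, 5.89×10⁴) N/C.
F = q(E + v×B) = (4.806×10⁻¹⁹ C)·(2.16×10⁴, -7.85×10⁴, 5.89×10⁴) = (1.04×10⁻¹⁴, -3.77×10⁻¹⁴, 2.83×10⁻¹⁴) N.
|F| = 4.83×10⁻¹⁴ N.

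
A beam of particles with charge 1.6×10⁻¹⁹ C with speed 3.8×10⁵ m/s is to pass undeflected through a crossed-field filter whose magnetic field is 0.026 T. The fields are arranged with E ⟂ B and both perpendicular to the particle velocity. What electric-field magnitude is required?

E = 9900 V/m

For straight-line motion qE = qvB, so E = vB.
E = 3.8×10⁵ × 0.026 = 9900 V/m.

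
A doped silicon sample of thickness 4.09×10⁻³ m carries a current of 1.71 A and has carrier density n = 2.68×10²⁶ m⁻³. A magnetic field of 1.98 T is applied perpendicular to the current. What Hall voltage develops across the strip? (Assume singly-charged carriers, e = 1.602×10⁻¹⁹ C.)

V_H ≈ 1.93×10⁻⁵ V

V_H = IB/(n e t).
V_H = (1.71)(1.98)/((2.68×10²⁶)(1.602×10⁻¹⁹)(4.09×10⁻³)) ≈ 1.93×10⁻⁵ V.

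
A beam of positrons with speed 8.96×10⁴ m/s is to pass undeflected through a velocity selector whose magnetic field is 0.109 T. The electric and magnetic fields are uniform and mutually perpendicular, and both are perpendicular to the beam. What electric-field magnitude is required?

For straight-line motion qE = qvB, so E = vB.
E = 8.96×10⁴ × 0.109 = 9770 V/m.

E = 9770 V/m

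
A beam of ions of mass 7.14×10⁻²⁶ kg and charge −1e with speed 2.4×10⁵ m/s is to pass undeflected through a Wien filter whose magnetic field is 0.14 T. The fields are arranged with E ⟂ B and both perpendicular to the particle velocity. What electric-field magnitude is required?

E = 3.4×10⁴ V/m

For straight-line motion qE = qvB, so E = vB.
E = 2.4×10⁵ × 0.14 = 3.4×10⁴ V/m.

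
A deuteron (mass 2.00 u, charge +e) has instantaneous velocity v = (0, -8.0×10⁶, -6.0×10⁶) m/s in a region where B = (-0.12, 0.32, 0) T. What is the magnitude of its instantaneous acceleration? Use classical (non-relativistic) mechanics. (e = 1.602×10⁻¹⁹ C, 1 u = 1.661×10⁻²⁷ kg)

|a| ≈ 1.09×10¹⁴ m/s²

v×B = (1.92×10⁶, 7.20×10⁵, -9.60×10⁵) N/C.
F = q v×B = (1.602×10⁻¹⁹ C)·(1.92×10⁶, 7.20×10⁵, -9.60×10⁵) = (3.08×10⁻¹³, 1.15×10⁻¹³, -1.54×10⁻¹³) N.
|a| = |F|/m = 3.627×10⁻¹³/3.322×10⁻²⁷ ≈ 1.09×10¹⁴ m/s².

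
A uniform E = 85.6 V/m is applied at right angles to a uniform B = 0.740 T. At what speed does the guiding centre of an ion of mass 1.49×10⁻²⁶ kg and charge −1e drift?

The steady drift has the magnetic force balancing the electric force, so v_d = E/B.
v_d = 85.6/0.740 = 116 m/s.

v_d ≈ 116 m/s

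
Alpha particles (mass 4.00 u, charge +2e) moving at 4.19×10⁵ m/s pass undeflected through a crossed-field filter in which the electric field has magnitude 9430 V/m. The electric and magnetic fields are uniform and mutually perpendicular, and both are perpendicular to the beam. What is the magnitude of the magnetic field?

Balance of forces in the selector: qE = qvB ⇒ B = E/v.
B = 9430/4.19×10⁵ = 0.0225 T.

B = 0.0225 T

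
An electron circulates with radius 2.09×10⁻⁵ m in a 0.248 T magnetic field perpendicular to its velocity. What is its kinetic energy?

v = |q|Br/m, then KE = ½mv² = (qBr)²/(2m).
v = (1.602×10⁻¹⁹)(0.248)(2.09×10⁻⁵)/9.109×10⁻³¹ ≈ 9.116×10⁵ m/s.
KE = ½(9.109×10⁻³¹)(9.116×10⁵)² ≈ 3.78×10⁻¹⁹ J = 2.36 eV.

KE ≈ 2.36 eV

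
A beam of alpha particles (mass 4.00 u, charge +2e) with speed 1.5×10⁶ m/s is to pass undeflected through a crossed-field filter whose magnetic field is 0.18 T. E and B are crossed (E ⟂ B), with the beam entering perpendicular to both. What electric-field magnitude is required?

For straight-line motion qE = qvB, so E = vB.
E = 1.5×10⁶ × 0.18 = 2.7×10⁵ V/m.

E = 2.7×10⁵ V/m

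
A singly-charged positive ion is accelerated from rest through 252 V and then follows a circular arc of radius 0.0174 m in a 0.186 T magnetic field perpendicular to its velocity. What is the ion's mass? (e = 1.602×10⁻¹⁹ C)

Combine |q|V = ½mv² and r = mv/(|q|B): eliminate v to get m = qB²r²/(2V).
m = (1.602×10⁻¹⁹)(0.186)²(0.0174)²/(2·252) ≈ 3.33×10⁻²⁷ kg.

m ≈ 3.33×10⁻²⁷ kg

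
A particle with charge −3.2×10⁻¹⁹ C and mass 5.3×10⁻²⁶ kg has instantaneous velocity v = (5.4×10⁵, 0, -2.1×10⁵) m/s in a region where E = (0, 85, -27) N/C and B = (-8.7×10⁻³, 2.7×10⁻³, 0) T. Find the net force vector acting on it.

F ≈ (-1.81×10⁻¹⁶, -6.12×10⁻¹⁶, -4.58×10⁻¹⁶) N

v×B = (567, 1830, 1460) N/C.
E + v×B = (567, 1910, 1430) N/C.
F = q(E + v×B) = (−3.2×10⁻¹⁹ C)·(567, 1910, 1430) = (-1.81×10⁻¹⁶, -6.12×10⁻¹⁶, -4.58×10⁻¹⁶) N.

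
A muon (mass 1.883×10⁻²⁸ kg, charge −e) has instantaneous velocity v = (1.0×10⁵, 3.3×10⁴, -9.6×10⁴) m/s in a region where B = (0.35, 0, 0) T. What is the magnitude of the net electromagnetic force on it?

|F| ≈ 5.69×10⁻¹⁵ N

v×B = (0, -3.36×10⁴, -1.16×10⁴) N/C.
F = q v×B = (−1.602×10⁻¹⁹ C)·(0, -3.36×10⁴, -1.16×10⁴) = (0, 5.38×10⁻¹⁵, 1.85×10⁻¹⁵) N.
|F| = 5.69×10⁻¹⁵ N.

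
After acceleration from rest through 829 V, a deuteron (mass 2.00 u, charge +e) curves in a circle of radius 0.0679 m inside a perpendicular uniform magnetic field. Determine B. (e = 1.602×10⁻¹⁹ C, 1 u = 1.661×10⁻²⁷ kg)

v = √(2|q|V/m) = √(2·1.602×10⁻¹⁹·829/3.322×10⁻²⁷) ≈ 2.828×10⁵ m/s.
B = mv/(|q|r) = (3.322×10⁻²⁷)(2.828×10⁵)/((1.602×10⁻¹⁹)(0.0679)) ≈ 0.0864 T.

B ≈ 0.0864 T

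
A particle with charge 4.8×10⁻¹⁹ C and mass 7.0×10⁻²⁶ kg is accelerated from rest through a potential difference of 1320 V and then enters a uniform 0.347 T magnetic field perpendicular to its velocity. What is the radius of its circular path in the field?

r ≈ 0.0565 m

Acceleration: |q|V = ½mv² ⇒ v = √(2|q|V/m) = √(2·4.8×10⁻¹⁹·1320/7.0×10⁻²⁶) ≈ 1.345×10⁵ m/s.
In the field: r = mv/(|q|B) = (7.0×10⁻²⁶)(1.345×10⁵)/((4.8×10⁻¹⁹)(0.347)) ≈ 0.0565 m.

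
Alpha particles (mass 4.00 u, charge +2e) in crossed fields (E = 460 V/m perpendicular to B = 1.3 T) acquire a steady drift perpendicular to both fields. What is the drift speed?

The E×B drift speed is v_d = E/B.
v_d = 460/1.3 = 350 m/s.

v_d ≈ 350 m/s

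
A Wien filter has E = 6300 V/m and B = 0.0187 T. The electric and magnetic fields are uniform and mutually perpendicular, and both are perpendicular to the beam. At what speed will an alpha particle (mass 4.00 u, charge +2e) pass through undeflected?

v = 3.37×10⁵ m/s

Zero net Lorentz force requires |qE| = |q v×B|, i.e. E = vB.
v = E/B = 6300/0.0187 = 3.37×10⁵ m/s.
The result is independent of the particle's charge and mass.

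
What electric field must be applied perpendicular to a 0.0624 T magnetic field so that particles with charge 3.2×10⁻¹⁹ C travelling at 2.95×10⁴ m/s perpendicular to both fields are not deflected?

E = 1840 V/m

For straight-line motion qE = qvB, so E = vB.
E = 2.95×10⁴ × 0.0624 = 1840 V/m.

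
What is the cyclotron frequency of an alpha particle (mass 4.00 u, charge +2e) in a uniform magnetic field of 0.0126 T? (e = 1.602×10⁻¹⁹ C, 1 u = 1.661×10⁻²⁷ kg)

f ≈ 9.67×10⁴ Hz

f = |q|B/(2πm).
f = (3.204×10⁻¹⁹)(0.0126)/(2π·6.644×10⁻²⁷) ≈ 9.67×10⁴ Hz.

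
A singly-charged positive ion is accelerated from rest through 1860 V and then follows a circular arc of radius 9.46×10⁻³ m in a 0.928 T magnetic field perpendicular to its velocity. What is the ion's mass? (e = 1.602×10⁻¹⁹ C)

m ≈ 3.32×10⁻²⁷ kg

Combine |q|V = ½mv² and r = mv/(|q|B): eliminate v to get m = qB²r²/(2V).
m = (1.602×10⁻¹⁹)(0.928)²(9.46×10⁻³)²/(2·1860) ≈ 3.32×10⁻²⁷ kg.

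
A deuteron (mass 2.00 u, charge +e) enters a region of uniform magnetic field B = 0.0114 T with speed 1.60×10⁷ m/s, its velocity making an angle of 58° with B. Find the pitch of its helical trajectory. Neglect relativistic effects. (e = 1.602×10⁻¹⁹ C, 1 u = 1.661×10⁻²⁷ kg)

p ≈ 96.9 m

v∥ = v cosθ = 1.60×10⁷·cos58° ≈ 8.479×10⁶ m/s.
T = 2πm/(|q|B) = 2π(3.322×10⁻²⁷)/((1.602×10⁻¹⁹)(0.0114)) ≈ 1.143×10⁻⁵ s.
pitch = v∥ T = (8.479×10⁶)(1.143×10⁻⁵) ≈ 96.9 m.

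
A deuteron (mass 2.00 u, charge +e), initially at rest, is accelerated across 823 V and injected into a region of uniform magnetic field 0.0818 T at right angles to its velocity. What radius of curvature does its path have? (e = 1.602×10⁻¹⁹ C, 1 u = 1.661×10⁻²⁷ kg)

r ≈ 0.0714 m

Acceleration: |q|V = ½mv² ⇒ v = √(2|q|V/m) = √(2·1.602×10⁻¹⁹·823/3.322×10⁻²⁷) ≈ 2.817×10⁵ m/s.
In the field: r = mv/(|q|B) = (3.322×10⁻²⁷)(2.817×10⁵)/((1.602×10⁻¹⁹)(0.0818)) ≈ 0.0714 m.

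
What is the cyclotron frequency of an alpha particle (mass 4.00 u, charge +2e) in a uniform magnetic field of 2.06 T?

f = |q|B/(2πm).
f = (3.204×10⁻¹⁹)(2.06)/(2π·6.644×10⁻²⁷) ≈ 1.58×10⁷ Hz.

f ≈ 1.58×10⁷ Hz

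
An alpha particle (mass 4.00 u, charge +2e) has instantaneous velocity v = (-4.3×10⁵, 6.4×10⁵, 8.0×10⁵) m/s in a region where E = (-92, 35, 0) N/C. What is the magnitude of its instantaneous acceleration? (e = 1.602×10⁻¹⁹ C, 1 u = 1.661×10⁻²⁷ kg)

Only an electric field acts, so F = qE = (3.204×10⁻¹⁹ C)·(-92.0, 35.0, 0) = (-2.95×10⁻¹⁷, 1.12×10⁻¹⁷, 0) N.
|a| = |F|/m = 3.154×10⁻¹⁷/6.644×10⁻²⁷ ≈ 4.75×10⁹ m/s².

|a| ≈ 4.75×10⁹ m/s²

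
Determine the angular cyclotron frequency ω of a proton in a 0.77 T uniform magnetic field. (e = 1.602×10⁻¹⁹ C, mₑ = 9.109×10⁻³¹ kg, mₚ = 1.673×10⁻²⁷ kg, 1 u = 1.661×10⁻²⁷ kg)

ω = |q|B/m.
ω = (1.602×10⁻¹⁹)(0.77)/1.673×10⁻²⁷ ≈ 7.4×10⁷ rad/s.

ω ≈ 7.4×10⁷ rad/s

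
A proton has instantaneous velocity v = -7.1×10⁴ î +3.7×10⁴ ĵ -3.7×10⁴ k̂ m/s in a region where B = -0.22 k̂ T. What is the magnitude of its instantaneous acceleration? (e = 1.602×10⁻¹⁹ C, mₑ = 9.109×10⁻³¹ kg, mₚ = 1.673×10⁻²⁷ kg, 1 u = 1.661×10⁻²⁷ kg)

|a| ≈ 1.69×10¹² m/s²

v×B = (-8140, -1.56×10⁴, 0) N/C.
F = q v×B = (1.602×10⁻¹⁹ C)·(-8140, -1.56×10⁴, 0) = (-1.30×10⁻¹⁵, -2.50×10⁻¹⁵, 0) N.
|a| = |F|/m = 2.822×10⁻¹⁵/1.673×10⁻²⁷ ≈ 1.69×10¹² m/s².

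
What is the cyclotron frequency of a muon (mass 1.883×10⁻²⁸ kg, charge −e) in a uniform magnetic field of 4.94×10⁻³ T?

f ≈ 6.69×10⁵ Hz

f = |q|B/(2πm).
f = (1.602×10⁻¹⁹)(4.94×10⁻³)/(2π·1.883×10⁻²⁸) ≈ 6.69×10⁵ Hz.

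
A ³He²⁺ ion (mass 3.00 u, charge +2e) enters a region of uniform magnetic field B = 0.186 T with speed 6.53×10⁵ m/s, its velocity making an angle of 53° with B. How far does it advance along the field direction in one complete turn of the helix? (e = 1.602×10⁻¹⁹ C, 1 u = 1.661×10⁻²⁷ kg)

v∥ = v cosθ = 6.53×10⁵·cos53° ≈ 3.930×10⁵ m/s.
T = 2πm/(|q|B) = 2π(4.983×10⁻²⁷)/((3.204×10⁻¹⁹)(0.186)) ≈ 5.254×10⁻⁷ s.
pitch = v∥ T = (3.930×10⁵)(5.254×10⁻⁷) ≈ 0.206 m.

p ≈ 0.206 m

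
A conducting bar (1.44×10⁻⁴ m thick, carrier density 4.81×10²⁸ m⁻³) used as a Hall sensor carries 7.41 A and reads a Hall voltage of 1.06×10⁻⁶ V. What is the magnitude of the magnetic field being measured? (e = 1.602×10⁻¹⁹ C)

B ≈ 0.159 T

From V_H = IB/(n e t), B = V_H n e t / I.
B = (1.06×10⁻⁶)(4.81×10²⁸)(1.602×10⁻¹⁹)(1.44×10⁻⁴)/7.41 ≈ 0.159 T.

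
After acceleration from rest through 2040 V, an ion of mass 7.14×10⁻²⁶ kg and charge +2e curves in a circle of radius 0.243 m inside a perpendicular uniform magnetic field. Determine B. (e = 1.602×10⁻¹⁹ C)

B ≈ 0.124 T

v = √(2|q|V/m) = √(2·3.204×10⁻¹⁹·2040/7.14×10⁻²⁶) ≈ 1.353×10⁵ m/s.
B = mv/(|q|r) = (7.14×10⁻²⁶)(1.353×10⁵)/((3.204×10⁻¹⁹)(0.243)) ≈ 0.124 T.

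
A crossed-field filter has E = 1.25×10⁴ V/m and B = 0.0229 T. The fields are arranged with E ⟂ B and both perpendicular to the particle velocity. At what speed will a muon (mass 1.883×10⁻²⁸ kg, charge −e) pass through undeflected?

v = 5.46×10⁵ m/s

Straight-line motion ⇒ electric and magnetic forces cancel, so E = vB.
v = E/B = 1.25×10⁴/0.0229 = 5.46×10⁵ m/s.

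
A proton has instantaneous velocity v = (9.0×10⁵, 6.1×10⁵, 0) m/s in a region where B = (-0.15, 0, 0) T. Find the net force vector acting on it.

v×B = (0, 0, 9.15×10⁴) N/C.
F = q v×B = (1.602×10⁻¹⁹ C)·(0, 0, 9.15×10⁴) = (0, 0, 1.47×10⁻¹⁴) N.

F ≈ (0, 0, 1.47×10⁻¹⁴) N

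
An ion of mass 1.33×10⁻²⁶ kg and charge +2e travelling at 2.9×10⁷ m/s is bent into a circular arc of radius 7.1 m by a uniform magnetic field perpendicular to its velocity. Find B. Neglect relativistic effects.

B ≈ 0.17 T

From |q|vB = mv²/r, B = mv/(|q|r).
B = (1.33×10⁻²⁶)(2.9×10⁷)/((3.204×10⁻¹⁹)(7.1)) ≈ 0.17 T.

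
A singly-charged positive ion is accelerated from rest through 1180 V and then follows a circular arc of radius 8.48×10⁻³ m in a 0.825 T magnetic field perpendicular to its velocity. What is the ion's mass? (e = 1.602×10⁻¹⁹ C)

m ≈ 3.32×10⁻²⁷ kg

Combine |q|V = ½mv² and r = mv/(|q|B): eliminate v to get m = qB²r²/(2V).
m = (1.602×10⁻¹⁹)(0.825)²(8.48×10⁻³)²/(2·1180) ≈ 3.32×10⁻²⁷ kg.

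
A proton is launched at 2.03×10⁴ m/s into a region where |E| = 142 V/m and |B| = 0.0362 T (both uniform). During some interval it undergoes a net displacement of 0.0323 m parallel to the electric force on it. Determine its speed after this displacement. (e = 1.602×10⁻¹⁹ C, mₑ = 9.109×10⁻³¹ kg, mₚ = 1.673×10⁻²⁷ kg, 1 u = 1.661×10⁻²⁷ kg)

B does no work; ΔKE = |q|E d.
½mv_f² = ½mv₀² + |q|Ed = ½(1.673×10⁻²⁷)(2.03×10⁴)² + (1.602×10⁻¹⁹)(142)(0.0323) ≈ 3.447×10⁻¹⁹ J + 7.348×10⁻¹⁹ J ≈ 1.079×10⁻¹⁸ J.
v_f = √(2·1.079×10⁻¹⁸/1.673×10⁻²⁷) ≈ 3.59×10⁴ m/s.

v_f ≈ 3.59×10⁴ m/s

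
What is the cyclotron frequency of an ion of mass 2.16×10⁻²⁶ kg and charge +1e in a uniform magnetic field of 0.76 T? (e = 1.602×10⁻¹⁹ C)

f ≈ 9.0×10⁵ Hz

f = |q|B/(2πm).
f = (1.602×10⁻¹⁹)(0.76)/(2π·2.16×10⁻²⁶) ≈ 9.0×10⁵ Hz.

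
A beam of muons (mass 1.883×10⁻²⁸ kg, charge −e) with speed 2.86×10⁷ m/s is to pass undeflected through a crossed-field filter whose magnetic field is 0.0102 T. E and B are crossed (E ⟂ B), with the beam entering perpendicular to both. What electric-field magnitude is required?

E = 2.92×10⁵ V/m

For straight-line motion qE = qvB, so E = vB.
E = 2.86×10⁷ × 0.0102 = 2.92×10⁵ V/m.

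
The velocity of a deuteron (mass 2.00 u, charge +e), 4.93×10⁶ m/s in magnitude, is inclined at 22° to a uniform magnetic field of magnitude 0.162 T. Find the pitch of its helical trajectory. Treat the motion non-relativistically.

v∥ = v cosθ = 4.93×10⁶·cos22° ≈ 4.571×10⁶ m/s.
T = 2πm/(|q|B) = 2π(3.322×10⁻²⁷)/((1.602×10⁻¹⁹)(0.162)) ≈ 8.043×10⁻⁷ s.
pitch = v∥ T = (4.571×10⁶)(8.043×10⁻⁷) ≈ 3.68 m.

p ≈ 3.68 m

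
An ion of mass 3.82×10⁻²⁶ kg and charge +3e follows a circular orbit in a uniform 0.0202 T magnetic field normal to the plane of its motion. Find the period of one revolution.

T ≈ 2.47×10⁻⁵ s

The cyclotron period depends only on m, q, B: T = 2πm/(|q|B).
T = 2π(3.82×10⁻²⁶)/((4.806×10⁻¹⁹)(0.0202)) ≈ 2.47×10⁻⁵ s.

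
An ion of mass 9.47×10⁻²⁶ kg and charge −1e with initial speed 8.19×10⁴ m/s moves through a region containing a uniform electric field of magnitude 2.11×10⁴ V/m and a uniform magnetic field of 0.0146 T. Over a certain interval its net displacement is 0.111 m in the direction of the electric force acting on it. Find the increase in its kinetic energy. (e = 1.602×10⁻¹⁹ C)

The magnetic force is always ⟂ v and does no work; only the electric force changes KE.
ΔKE = F_E · d = |q|E d = (1.602×10⁻¹⁹)(2.11×10⁴)(0.111) ≈ 3.75×10⁻¹⁶ J.

ΔKE ≈ 3.75×10⁻¹⁶ J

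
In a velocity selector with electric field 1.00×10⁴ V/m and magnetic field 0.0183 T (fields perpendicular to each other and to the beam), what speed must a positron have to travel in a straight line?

v = 5.46×10⁵ m/s

For undeflected motion the electric and magnetic forces balance: qE = qvB.
v = E/B = 1.00×10⁴/0.0183 = 5.46×10⁵ m/s.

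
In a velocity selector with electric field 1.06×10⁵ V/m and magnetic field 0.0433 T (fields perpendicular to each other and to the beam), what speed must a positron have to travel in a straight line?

Straight-line motion ⇒ electric and magnetic forces cancel, so E = vB.
v = E/B = 1.06×10⁵/0.0433 = 2.45×10⁶ m/s.

v = 2.45×10⁶ m/s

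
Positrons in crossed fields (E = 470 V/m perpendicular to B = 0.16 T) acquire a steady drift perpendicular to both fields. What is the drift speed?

The steady drift has the magnetic force balancing the electric force, so v_d = E/B.
v_d = 470/0.16 = 2900 m/s.

v_d ≈ 2900 m/s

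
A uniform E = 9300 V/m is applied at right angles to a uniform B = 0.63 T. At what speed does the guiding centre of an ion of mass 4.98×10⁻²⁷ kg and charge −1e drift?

v_d ≈ 1.5×10⁴ m/s

The steady drift has the magnetic force balancing the electric force, so v_d = E/B.
v_d = 9300/0.63 = 1.5×10⁴ m/s.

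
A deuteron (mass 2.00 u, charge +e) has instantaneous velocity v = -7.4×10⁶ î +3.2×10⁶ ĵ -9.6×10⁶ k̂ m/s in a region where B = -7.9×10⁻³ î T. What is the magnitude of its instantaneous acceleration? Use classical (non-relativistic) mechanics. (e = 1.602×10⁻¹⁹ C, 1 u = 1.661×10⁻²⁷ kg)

|a| ≈ 3.86×10¹² m/s²

v×B = (0, 7.58×10⁴, 2.53×10⁴) N/C.
F = q v×B = (1.602×10⁻¹⁹ C)·(0, 7.58×10⁴, 2.53×10⁴) = (0, 1.21×10⁻¹⁴, 4.05×10⁻¹⁵) N.
|a| = |F|/m = 1.281×10⁻¹⁴/3.322×10⁻²⁷ ≈ 3.86×10¹² m/s².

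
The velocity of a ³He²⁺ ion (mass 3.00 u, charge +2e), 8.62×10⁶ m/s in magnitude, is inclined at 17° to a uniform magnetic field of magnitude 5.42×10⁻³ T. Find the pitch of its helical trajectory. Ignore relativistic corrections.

p ≈ 149 m

v∥ = v cosθ = 8.62×10⁶·cos17° ≈ 8.243×10⁶ m/s.
T = 2πm/(|q|B) = 2π(4.983×10⁻²⁷)/((3.204×10⁻¹⁹)(5.42×10⁻³)) ≈ 1.803×10⁻⁵ s.
pitch = v∥ T = (8.243×10⁶)(1.803×10⁻⁵) ≈ 149 m.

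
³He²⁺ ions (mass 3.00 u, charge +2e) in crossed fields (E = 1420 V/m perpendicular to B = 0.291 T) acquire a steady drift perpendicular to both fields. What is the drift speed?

v_d ≈ 4880 m/s

The E×B drift speed is v_d = E/B.
v_d = 1420/0.291 = 4880 m/s.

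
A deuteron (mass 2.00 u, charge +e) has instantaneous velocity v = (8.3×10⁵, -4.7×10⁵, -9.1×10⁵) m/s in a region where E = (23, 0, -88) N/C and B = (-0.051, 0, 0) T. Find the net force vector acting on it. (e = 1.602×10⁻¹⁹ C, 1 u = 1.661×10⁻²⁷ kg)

v×B = (0, 4.64×10⁴, -2.40×10⁴) N/C.
E + v×B = (23.0, 4.64×10⁴, -2.41×10⁴) N/C.
F = q(E + v×B) = (1.602×10⁻¹⁹ C)·(23.0, 4.64×10⁴, -2.41×10⁴) = (3.68×10⁻¹⁸, 7.43×10⁻¹⁵, -3.85×10⁻¹⁵) N.

F ≈ (3.68×10⁻¹⁸, 7.43×10⁻¹⁵, -3.85×10⁻¹⁵) N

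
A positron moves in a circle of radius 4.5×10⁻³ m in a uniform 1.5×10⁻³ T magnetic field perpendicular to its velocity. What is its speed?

v ≈ 1.2×10⁶ m/s

From |q|vB = mv²/r, v = |q|Br/m.
v = (1.602×10⁻¹⁹)(1.5×10⁻³)(4.5×10⁻³)/9.109×10⁻³¹ ≈ 1.2×10⁶ m/s.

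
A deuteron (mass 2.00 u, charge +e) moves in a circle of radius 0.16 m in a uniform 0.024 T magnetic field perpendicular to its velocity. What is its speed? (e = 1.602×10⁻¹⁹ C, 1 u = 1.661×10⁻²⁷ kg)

v ≈ 1.9×10⁵ m/s

From |q|vB = mv²/r, v = |q|Br/m.
v = (1.602×10⁻¹⁹)(0.024)(0.16)/3.322×10⁻²⁷ ≈ 1.9×10⁵ m/s.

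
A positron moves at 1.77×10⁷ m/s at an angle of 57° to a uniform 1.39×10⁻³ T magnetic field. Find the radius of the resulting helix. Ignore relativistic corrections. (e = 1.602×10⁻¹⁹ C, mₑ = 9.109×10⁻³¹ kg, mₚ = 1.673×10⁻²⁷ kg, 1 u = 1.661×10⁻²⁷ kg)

r ≈ 0.0607 m

v⊥ = v sinθ = 1.77×10⁷·sin57° ≈ 1.484×10⁷ m/s.
r = m v⊥/(|q|B) = (9.109×10⁻³¹)(1.484×10⁷)/((1.602×10⁻¹⁹)(1.39×10⁻³)) ≈ 0.0607 m.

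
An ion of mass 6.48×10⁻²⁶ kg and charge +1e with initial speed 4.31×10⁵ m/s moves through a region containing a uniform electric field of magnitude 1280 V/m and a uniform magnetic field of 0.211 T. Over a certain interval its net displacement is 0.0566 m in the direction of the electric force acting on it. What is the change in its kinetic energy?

ΔKE ≈ 1.16×10⁻¹⁷ J

The magnetic force is always ⟂ v and does no work; only the electric force changes KE.
ΔKE = F_E · d = |q|E d = (1.602×10⁻¹⁹)(1280)(0.0566) ≈ 1.16×10⁻¹⁷ J.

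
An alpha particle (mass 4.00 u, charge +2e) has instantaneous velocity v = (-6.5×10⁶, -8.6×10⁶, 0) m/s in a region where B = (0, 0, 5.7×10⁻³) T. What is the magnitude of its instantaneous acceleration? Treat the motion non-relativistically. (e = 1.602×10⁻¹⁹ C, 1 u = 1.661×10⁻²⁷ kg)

v×B = (-4.90×10⁴, 3.70×10⁴, 0) N/C.
F = q v×B = (3.204×10⁻¹⁹ C)·(-4.90×10⁴, 3.70×10⁴, 0) = (-1.57×10⁻¹⁴, 1.19×10⁻¹⁴, 0) N.
|a| = |F|/m = 1.969×10⁻¹⁴/6.644×10⁻²⁷ ≈ 2.96×10¹² m/s².

|a| ≈ 2.96×10¹² m/s²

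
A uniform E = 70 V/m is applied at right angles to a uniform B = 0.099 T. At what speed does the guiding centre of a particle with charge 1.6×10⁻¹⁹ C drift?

v_d ≈ 710 m/s

In crossed fields the guiding centre drifts at v_d = |E×B|/B² = E/B, independent of charge and mass.
v_d = 70/0.099 = 710 m/s.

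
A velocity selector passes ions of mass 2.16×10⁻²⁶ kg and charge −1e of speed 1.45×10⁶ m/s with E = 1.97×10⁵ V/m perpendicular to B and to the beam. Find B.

B = 0.136 T

Balance of forces in the selector: qE = qvB ⇒ B = E/v.
B = 1.97×10⁵/1.45×10⁶ = 0.136 T.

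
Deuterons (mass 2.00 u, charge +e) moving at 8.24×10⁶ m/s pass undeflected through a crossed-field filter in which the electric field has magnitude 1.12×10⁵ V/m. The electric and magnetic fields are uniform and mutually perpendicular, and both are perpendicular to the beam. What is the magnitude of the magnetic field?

Balance of forces in the selector: qE = qvB ⇒ B = E/v.
B = 1.12×10⁵/8.24×10⁶ = 0.0136 T.

B = 0.0136 T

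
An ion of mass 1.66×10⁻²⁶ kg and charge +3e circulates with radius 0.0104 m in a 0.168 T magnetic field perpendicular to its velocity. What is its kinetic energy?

v = |q|Br/m, then KE = ½mv² = (qBr)²/(2m).
v = (4.806×10⁻¹⁹)(0.168)(0.0104)/1.66×10⁻²⁶ ≈ 5.058×10⁴ m/s.
KE = ½(1.66×10⁻²⁶)(5.058×10⁴)² ≈ 2.12×10⁻¹⁷ J = 133 eV.

KE ≈ 133 eV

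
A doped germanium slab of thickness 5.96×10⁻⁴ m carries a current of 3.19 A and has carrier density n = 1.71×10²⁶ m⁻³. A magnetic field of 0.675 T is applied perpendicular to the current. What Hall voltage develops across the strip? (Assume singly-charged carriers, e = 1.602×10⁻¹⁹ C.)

V_H = IB/(n e t).
V_H = (3.19)(0.675)/((1.71×10²⁶)(1.602×10⁻¹⁹)(5.96×10⁻⁴)) ≈ 1.32×10⁻⁴ V.

V_H ≈ 1.32×10⁻⁴ V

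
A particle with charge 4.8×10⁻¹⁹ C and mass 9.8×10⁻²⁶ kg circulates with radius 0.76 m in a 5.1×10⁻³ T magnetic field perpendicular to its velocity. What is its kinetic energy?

KE ≈ 1.8×10⁻¹⁷ J

v = |q|Br/m, then KE = ½mv² = (qBr)²/(2m).
v = (4.8×10⁻¹⁹)(5.1×10⁻³)(0.76)/9.8×10⁻²⁶ ≈ 1.898×10⁴ m/s.
KE = ½(9.8×10⁻²⁶)(1.898×10⁴)² ≈ 1.8×10⁻¹⁷ J.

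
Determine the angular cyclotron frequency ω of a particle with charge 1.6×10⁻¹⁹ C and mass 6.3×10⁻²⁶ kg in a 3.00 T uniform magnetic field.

ω ≈ 7.62×10⁶ rad/s

ω = |q|B/m.
ω = (1.6×10⁻¹⁹)(3.00)/6.3×10⁻²⁶ ≈ 7.62×10⁶ rad/s.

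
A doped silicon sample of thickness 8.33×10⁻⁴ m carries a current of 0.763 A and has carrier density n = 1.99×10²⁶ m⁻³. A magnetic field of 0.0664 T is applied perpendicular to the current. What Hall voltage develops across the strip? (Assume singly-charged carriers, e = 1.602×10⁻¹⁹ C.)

V_H ≈ 1.91×10⁻⁶ V

V_H = IB/(n e t).
V_H = (0.763)(0.0664)/((1.99×10²⁶)(1.602×10⁻¹⁹)(8.33×10⁻⁴)) ≈ 1.91×10⁻⁶ V.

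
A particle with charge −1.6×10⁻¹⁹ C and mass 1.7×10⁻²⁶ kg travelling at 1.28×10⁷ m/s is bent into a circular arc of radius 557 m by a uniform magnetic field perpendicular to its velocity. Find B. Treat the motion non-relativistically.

B ≈ 2.44×10⁻³ T

From |q|vB = mv²/r, B = mv/(|q|r).
B = (1.7×10⁻²⁶)(1.28×10⁷)/((1.6×10⁻¹⁹)(557)) ≈ 2.44×10⁻³ T.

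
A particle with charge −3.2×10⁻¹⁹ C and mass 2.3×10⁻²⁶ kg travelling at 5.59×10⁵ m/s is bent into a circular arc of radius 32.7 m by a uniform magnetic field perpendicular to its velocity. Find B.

B ≈ 1.23×10⁻³ T

From |q|vB = mv²/r, B = mv/(|q|r).
B = (2.3×10⁻²⁶)(5.59×10⁵)/((3.2×10⁻¹⁹)(32.7)) ≈ 1.23×10⁻³ T.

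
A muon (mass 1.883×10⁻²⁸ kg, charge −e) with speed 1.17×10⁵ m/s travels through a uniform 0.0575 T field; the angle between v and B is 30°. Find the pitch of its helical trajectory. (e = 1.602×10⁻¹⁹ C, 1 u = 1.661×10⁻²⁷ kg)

v∥ = v cosθ = 1.17×10⁵·cos30° ≈ 1.013×10⁵ m/s.
T = 2πm/(|q|B) = 2π(1.883×10⁻²⁸)/((1.602×10⁻¹⁹)(0.0575)) ≈ 1.284×10⁻⁷ s.
pitch = v∥ T = (1.013×10⁵)(1.284×10⁻⁷) ≈ 0.0130 m.

p ≈ 0.0130 m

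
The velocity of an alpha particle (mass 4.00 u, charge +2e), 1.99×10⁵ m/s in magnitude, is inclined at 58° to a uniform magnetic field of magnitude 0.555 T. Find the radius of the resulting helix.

v⊥ = v sinθ = 1.99×10⁵·sin58° ≈ 1.688×10⁵ m/s.
r = m v⊥/(|q|B) = (6.644×10⁻²⁷)(1.688×10⁵)/((3.204×10⁻¹⁹)(0.555)) ≈ 6.31×10⁻³ m.

r ≈ 6.31×10⁻³ m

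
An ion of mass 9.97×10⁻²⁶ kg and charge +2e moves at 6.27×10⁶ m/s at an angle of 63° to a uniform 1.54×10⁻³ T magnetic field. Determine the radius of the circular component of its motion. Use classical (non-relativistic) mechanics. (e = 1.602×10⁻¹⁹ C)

r ≈ 1130 m

v⊥ = v sinθ = 6.27×10⁶·sin63° ≈ 5.587×10⁶ m/s.
r = m v⊥/(|q|B) = (9.97×10⁻²⁶)(5.587×10⁶)/((3.204×10⁻¹⁹)(1.54×10⁻³)) ≈ 1130 m.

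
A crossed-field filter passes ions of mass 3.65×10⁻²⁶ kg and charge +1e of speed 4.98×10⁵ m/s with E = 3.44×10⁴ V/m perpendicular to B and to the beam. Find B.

Balance of forces in the selector: qE = qvB ⇒ B = E/v.
B = 3.44×10⁴/4.98×10⁵ = 0.0691 T.

B = 0.0691 T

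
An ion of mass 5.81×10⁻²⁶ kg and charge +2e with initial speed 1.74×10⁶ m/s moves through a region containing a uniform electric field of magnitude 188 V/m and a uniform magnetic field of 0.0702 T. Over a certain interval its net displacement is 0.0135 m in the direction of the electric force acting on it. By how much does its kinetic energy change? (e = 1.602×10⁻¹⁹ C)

The magnetic force is always ⟂ v and does no work; only the electric force changes KE.
ΔKE = F_E · d = |q|E d = (3.204×10⁻¹⁹)(188)(0.0135) ≈ 8.13×10⁻¹⁹ J.

ΔKE ≈ 8.13×10⁻¹⁹ J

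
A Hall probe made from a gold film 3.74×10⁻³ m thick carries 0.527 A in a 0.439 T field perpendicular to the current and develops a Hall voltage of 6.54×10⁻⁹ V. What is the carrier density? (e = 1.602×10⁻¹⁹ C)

n ≈ 5.90×10²⁸ m⁻³

From V_H = IB/(n e t), n = IB/(V_H e t).
n = (0.527)(0.439)/((6.54×10⁻⁹)(1.602×10⁻¹⁹)(3.74×10⁻³)) ≈ 5.90×10²⁸ m⁻³.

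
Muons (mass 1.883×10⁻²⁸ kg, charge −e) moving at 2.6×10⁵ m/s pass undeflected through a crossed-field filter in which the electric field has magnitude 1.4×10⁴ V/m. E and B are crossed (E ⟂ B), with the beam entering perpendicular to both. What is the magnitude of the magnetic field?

Balance of forces in the selector: qE = qvB ⇒ B = E/v.
B = 1.4×10⁴/2.6×10⁵ = 0.054 T.

B = 0.054 T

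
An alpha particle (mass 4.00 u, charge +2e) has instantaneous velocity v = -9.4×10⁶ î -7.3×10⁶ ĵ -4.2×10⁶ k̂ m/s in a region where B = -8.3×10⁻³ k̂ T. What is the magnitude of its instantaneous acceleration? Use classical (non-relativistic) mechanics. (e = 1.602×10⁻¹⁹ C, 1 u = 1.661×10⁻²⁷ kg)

v×B = (6.06×10⁴, -7.80×10⁴, 0) N/C.
F = q v×B = (3.204×10⁻¹⁹ C)·(6.06×10⁴, -7.80×10⁴, 0) = (1.94×10⁻¹⁴, -2.50×10⁻¹⁴, 0) N.
|a| = |F|/m = 3.165×10⁻¹⁴/6.644×10⁻²⁷ ≈ 4.76×10¹² m/s².

|a| ≈ 4.76×10¹² m/s²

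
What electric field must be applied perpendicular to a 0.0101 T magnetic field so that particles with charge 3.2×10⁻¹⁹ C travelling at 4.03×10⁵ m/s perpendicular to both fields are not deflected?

E = 4070 V/m

For straight-line motion qE = qvB, so E = vB.
E = 4.03×10⁵ × 0.0101 = 4070 V/m.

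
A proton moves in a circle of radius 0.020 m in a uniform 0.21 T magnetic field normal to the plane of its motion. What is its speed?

From |q|vB = mv²/r, v = |q|Br/m.
v = (1.602×10⁻¹⁹)(0.21)(0.020)/1.673×10⁻²⁷ ≈ 4.0×10⁵ m/s.

v ≈ 4.0×10⁵ m/s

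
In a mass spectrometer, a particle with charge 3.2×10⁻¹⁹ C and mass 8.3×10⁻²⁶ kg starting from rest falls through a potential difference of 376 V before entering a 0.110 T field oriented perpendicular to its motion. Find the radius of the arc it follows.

r ≈ 0.127 m

Acceleration: |q|V = ½mv² ⇒ v = √(2|q|V/m) = √(2·3.2×10⁻¹⁹·376/8.3×10⁻²⁶) ≈ 5.384×10⁴ m/s.
In the field: r = mv/(|q|B) = (8.3×10⁻²⁶)(5.384×10⁴)/((3.2×10⁻¹⁹)(0.110)) ≈ 0.127 m.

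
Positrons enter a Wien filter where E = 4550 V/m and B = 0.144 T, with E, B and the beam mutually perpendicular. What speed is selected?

Zero net Lorentz force requires |qE| = |q v×B|, i.e. E = vB.
v = E/B = 4550/0.144 = 3.16×10⁴ m/s.

v = 3.16×10⁴ m/s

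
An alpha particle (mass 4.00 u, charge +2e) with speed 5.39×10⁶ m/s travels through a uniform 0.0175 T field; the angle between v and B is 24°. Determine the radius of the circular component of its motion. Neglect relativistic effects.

v⊥ = v sinθ = 5.39×10⁶·sin24° ≈ 2.192×10⁶ m/s.
r = m v⊥/(|q|B) = (6.644×10⁻²⁷)(2.192×10⁶)/((3.204×10⁻¹⁹)(0.0175)) ≈ 2.60 m.

r ≈ 2.60 m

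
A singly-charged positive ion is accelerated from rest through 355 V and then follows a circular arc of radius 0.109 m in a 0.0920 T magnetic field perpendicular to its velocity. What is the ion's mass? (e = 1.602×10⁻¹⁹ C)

Combine |q|V = ½mv² and r = mv/(|q|B): eliminate v to get m = qB²r²/(2V).
m = (1.602×10⁻¹⁹)(0.0920)²(0.109)²/(2·355) ≈ 2.27×10⁻²⁶ kg.

m ≈ 2.27×10⁻²⁶ kg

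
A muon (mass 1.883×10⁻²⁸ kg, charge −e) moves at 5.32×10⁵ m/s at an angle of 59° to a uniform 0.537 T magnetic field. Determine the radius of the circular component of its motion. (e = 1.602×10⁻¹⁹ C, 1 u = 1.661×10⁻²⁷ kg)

r ≈ 9.98×10⁻⁴ m

v⊥ = v sinθ = 5.32×10⁵·sin59° ≈ 4.560×10⁵ m/s.
r = m v⊥/(|q|B) = (1.883×10⁻²⁸)(4.560×10⁵)/((1.602×10⁻¹⁹)(0.537)) ≈ 9.98×10⁻⁴ m.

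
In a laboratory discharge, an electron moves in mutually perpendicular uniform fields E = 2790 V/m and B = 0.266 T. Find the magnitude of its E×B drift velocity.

v_d ≈ 1.05×10⁴ m/s

The E×B drift speed is v_d = E/B.
v_d = 2790/0.266 = 1.05×10⁴ m/s.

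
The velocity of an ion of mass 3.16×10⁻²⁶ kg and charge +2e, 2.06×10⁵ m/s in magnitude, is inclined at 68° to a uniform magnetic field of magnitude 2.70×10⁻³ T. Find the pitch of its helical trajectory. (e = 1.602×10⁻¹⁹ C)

p ≈ 17.7 m

v∥ = v cosθ = 2.06×10⁵·cos68° ≈ 7.717×10⁴ m/s.
T = 2πm/(|q|B) = 2π(3.16×10⁻²⁶)/((3.204×10⁻¹⁹)(2.70×10⁻³)) ≈ 2.295×10⁻⁴ s.
pitch = v∥ T = (7.717×10⁴)(2.295×10⁻⁴) ≈ 17.7 m.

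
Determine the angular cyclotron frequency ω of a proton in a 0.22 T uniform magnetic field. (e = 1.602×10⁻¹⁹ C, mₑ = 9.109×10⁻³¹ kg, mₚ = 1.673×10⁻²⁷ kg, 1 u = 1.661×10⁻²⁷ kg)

ω ≈ 2.1×10⁷ rad/s

ω = |q|B/m.
ω = (1.602×10⁻¹⁹)(0.22)/1.673×10⁻²⁷ ≈ 2.1×10⁷ rad/s.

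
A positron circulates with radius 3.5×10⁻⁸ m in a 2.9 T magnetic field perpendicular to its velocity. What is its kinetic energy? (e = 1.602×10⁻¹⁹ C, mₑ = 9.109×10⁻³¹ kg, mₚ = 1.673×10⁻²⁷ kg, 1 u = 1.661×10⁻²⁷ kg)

KE ≈ 9.1×10⁻⁴ eV

v = |q|Br/m, then KE = ½mv² = (qBr)²/(2m).
v = (1.602×10⁻¹⁹)(2.9)(3.5×10⁻⁸)/9.109×10⁻³¹ ≈ 1.785×10⁴ m/s.
KE = ½(9.109×10⁻³¹)(1.785×10⁴)² ≈ 1.5×10⁻²² J = 9.1×10⁻⁴ eV.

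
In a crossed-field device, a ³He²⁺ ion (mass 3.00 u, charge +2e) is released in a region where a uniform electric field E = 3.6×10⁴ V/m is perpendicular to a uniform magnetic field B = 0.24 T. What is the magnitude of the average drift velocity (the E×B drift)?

v_d ≈ 1.5×10⁵ m/s

The steady drift has the magnetic force balancing the electric force, so v_d = E/B.
v_d = 3.6×10⁴/0.24 = 1.5×10⁵ m/s.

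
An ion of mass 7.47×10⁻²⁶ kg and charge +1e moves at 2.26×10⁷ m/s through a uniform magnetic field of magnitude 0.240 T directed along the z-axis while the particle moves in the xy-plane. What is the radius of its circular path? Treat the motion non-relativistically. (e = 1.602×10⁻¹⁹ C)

r ≈ 43.9 m

The magnetic force provides the centripetal force: |q|vB = mv²/r.
r = mv/(|q|B) = (7.47×10⁻²⁶)(2.26×10⁷)/((1.602×10⁻¹⁹)(0.240)) ≈ 43.9 m.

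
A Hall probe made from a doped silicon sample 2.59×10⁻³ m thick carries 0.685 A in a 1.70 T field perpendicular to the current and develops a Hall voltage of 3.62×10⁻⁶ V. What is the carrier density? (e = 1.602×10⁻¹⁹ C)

From V_H = IB/(n e t), n = IB/(V_H e t).
n = (0.685)(1.70)/((3.62×10⁻⁶)(1.602×10⁻¹⁹)(2.59×10⁻³)) ≈ 7.75×10²⁶ m⁻³.

n ≈ 7.75×10²⁶ m⁻³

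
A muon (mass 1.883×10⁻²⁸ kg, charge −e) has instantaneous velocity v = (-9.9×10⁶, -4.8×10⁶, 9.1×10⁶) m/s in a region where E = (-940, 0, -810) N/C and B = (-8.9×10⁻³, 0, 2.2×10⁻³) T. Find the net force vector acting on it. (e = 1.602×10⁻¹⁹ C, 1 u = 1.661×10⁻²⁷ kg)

v×B = (-1.06×10⁴, -5.92×10⁴, -4.27×10⁴) N/C.
E + v×B = (-1.15×10⁴, -5.92×10⁴, -4.35×10⁴) N/C.
F = q(E + v×B) = (−1.602×10⁻¹⁹ C)·(-1.15×10⁴, -5.92×10⁴, -4.35×10⁴) = (1.84×10⁻¹⁵, 9.49×10⁻¹⁵, 6.97×10⁻¹⁵) N.

F ≈ (1.84×10⁻¹⁵, 9.49×10⁻¹⁵, 6.97×10⁻¹⁵) N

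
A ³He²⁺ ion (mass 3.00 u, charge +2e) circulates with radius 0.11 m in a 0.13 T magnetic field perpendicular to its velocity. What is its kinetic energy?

KE ≈ 1.3×10⁴ eV

v = |q|Br/m, then KE = ½mv² = (qBr)²/(2m).
v = (3.204×10⁻¹⁹)(0.13)(0.11)/4.983×10⁻²⁷ ≈ 9.195×10⁵ m/s.
KE = ½(4.983×10⁻²⁷)(9.195×10⁵)² ≈ 2.1×10⁻¹⁵ J = 1.3×10⁴ eV.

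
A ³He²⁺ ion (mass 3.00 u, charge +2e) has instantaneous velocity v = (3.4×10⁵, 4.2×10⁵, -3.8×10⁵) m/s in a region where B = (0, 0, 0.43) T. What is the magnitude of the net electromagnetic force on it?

v×B = (1.81×10⁵, -1.46×10⁵, 0) N/C.
F = q v×B = (3.204×10⁻¹⁹ C)·(1.81×10⁵, -1.46×10⁵, 0) = (5.79×10⁻¹⁴, -4.68×10⁻¹⁴, 0) N.
|F| = 7.44×10⁻¹⁴ N.

|F| ≈ 7.44×10⁻¹⁴ N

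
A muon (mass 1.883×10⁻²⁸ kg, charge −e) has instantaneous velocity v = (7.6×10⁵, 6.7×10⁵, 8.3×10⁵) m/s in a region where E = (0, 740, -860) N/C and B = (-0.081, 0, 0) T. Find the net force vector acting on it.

F ≈ (0, 1.07×10⁻¹⁴, -8.56×10⁻¹⁵) N

v×B = (0, -6.72×10⁴, 5.43×10⁴) N/C.
E + v×B = (0, -6.65×10⁴, 5.34×10⁴) N/C.
F = q(E + v×B) = (−1.602×10⁻¹⁹ C)·(0, -6.65×10⁴, 5.34×10⁴) = (0, 1.07×10⁻¹⁴, -8.56×10⁻¹⁵) N.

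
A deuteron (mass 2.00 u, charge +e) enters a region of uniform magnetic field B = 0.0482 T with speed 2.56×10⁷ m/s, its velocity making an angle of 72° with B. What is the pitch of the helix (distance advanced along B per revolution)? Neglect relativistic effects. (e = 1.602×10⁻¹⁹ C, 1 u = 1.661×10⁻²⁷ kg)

p ≈ 21.4 m

v∥ = v cosθ = 2.56×10⁷·cos72° ≈ 7.911×10⁶ m/s.
T = 2πm/(|q|B) = 2π(3.322×10⁻²⁷)/((1.602×10⁻¹⁹)(0.0482)) ≈ 2.703×10⁻⁶ s.
pitch = v∥ T = (7.911×10⁶)(2.703×10⁻⁶) ≈ 21.4 m.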